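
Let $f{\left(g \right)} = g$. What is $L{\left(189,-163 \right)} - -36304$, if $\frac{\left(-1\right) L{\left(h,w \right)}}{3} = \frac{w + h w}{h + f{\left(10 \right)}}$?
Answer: $\frac{7317406}{199} \approx 36771.0$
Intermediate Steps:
$L{\left(h,w \right)} = - \frac{3 \left(w + h w\right)}{10 + h}$ ($L{\left(h,w \right)} = - 3 \frac{w + h w}{h + 10} = - 3 \frac{w + h w}{10 + h} = - \frac{3 \left(w + h w\right)}{10 + h}$)
$L{\left(189,-163 \right)} - -36304 = \left(-3\right) \left(-163\right) \frac{1}{10 + 189} \left(1 + 189\right) - -36304 = \left(-3\right) \left(-163\right) \frac{1}{199} \cdot 190 + 36304 = \frac{92910}{199} + 36304 = \frac{7317406}{199}$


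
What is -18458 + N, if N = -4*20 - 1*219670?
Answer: -238208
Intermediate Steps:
N = -219750 (N = -80 - 219670 = -219750)
-18458 + N = -18458 - 219750 = -238208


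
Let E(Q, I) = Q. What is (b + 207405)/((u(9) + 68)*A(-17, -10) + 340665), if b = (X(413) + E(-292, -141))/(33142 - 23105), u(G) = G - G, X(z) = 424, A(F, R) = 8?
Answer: 189247647/311337703 ≈ 0.60785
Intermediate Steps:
u(G) = 0
b = 132/10037 (b = (424 - 292)/(33142 - 23105) = 132/10037 ≈ 0.013151)
(b + 207405)/((u(9) + 68)*A(-17, -10) + 340665) = (132/10037 + 207405)/((0 + 68)*8 + 340665) = 2081724117/(10037*(68*8 + 340665)) = 2081724117/(10037*(544 + 340665)) = (2081724117/10037)/341209 = (2081724117/10037)*(1/341209) = 189247647/311337703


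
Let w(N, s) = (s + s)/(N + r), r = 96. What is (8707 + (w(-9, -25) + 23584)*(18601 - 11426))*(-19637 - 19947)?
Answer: -582760443957856/87 ≈ -6.6984e+12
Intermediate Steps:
w(N, s) = 2*s/(96 + N) (w(N, s) = (s + s)/(N + 96) = (2*s)/(96 + N) = 2*s/(96 + N))
(8707 + (w(-9, -25) + 23584)*(18601 - 11426))*(-19637 - 19947) = (8707 + (2*(-25)/(96 - 9) + 23584)*(18601 - 11426))*(-19637 - 19947) = (8707 + (2*(-25)/87 + 23584)*7175)*(-39584) = (8707 + (2*(-25)*(1/87) + 23584)*7175)*(-39584) = (8707 + (-50/87 + 23584)*7175)*(-39584) = (8707 + (2051758/87)*7175)*(-39584) = (8707 + 14721363650/87)*(-39584) = (14722121159/87)*(-39584) = -582760443957856/87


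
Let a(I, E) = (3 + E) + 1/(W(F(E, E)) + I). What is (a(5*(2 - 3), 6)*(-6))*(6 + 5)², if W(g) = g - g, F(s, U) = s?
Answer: -31944/5 ≈ -6388.8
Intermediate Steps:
W(g) = 0
a(I, E) = 3 + E + 1/I (a(I, E) = (3 + E) + 1/(0 + I) = (3 + E) + 1/I = 3 + E + 1/I)
(a(5*(2 - 3), 6)*(-6))*(6 + 5)² = ((3 + 6 + 1/(5*(2 - 3)))*(-6))*(6 + 5)² = ((3 + 6 + 1/(5*(-1)))*(-6))*11² = ((3 + 6 + 1/(-5))*(-6))*121 = ((3 + 6 - ⅕)*(-6))*121 = ((44/5)*(-6))*121 = -264/5*121 = -31944/5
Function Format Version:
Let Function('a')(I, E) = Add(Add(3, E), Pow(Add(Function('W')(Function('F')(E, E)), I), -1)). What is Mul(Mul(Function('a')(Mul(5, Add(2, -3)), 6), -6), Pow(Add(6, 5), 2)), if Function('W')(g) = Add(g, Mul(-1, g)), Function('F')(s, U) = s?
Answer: Rational(-31944, 5) ≈ -6388.8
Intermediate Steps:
Function('W')(g) = 0
Function('a')(I, E) = Add(3, E, Pow(I, -1)) (Function('a')(I, E) = Add(Add(3, E), Pow(Add(0, I), -1)) = Add(Add(3, E), Pow(I, -1)) = Add(3, E, Pow(I, -1)))
Mul(Mul(Function('a')(Mul(5, Add(2, -3)), 6), -6), Pow(Add(6, 5), 2)) = Mul(Mul(Add(3, 6, Pow(Mul(5, Add(2, -3)), -1)), -6), Pow(Add(6, 5), 2)) = Mul(Mul(Add(3, 6, Pow(Mul(5, -1), -1)), -6), Pow(11, 2)) = Mul(Mul(Add(3, 6, Pow(-5, -1)), -6), 121) = Mul(Mul(Add(3, 6, Rational(-1, 5)), -6), 121) = Mul(Mul(Rational(44, 5), -6), 121) = Mul(Rational(-264, 5), 121) = Rational(-31944, 5)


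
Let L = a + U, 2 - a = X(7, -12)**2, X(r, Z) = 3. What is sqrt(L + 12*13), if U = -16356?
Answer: I*sqrt(16207) ≈ 127.31*I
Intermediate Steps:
a = -7 (a = 2 - 1*3**2 = 2 - 1*9 = 2 - 9 = -7)
L = -16363 (L = -7 - 16356 = -16363)
sqrt(L + 12*13) = sqrt(-16363 + 12*13) = sqrt(-16363 + 156) = sqrt(-16207) = I*sqrt(16207)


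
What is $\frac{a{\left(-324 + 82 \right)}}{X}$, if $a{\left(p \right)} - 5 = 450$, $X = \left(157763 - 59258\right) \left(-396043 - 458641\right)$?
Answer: $- \frac{91}{16838129484} \approx -5.4044 \cdot 10^{-9}$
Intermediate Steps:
$X = -84190647420$ ($X = 98505 \left(-854684\right) = -84190647420$)
$a{\left(p \right)} = 455$ ($a{\left(p \right)} = 5 + 450 = 455$)
$\frac{a{\left(-324 + 82 \right)}}{X} = \frac{455}{-84190647420} = 455 \left(- \frac{1}{84190647420}\right) = - \frac{91}{16838129484}$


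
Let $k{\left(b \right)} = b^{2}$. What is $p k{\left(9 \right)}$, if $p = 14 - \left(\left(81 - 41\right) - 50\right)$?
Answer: $1944$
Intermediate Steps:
$p = 24$ ($p = 14 - \left(40 - 50\right) = 14 - -10 = 14 + 10 = 24$)
$p k{\left(9 \right)} = 24 \cdot 9^{2} = 24 \cdot 81 = 1944$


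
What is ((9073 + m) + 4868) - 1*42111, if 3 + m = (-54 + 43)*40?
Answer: -28613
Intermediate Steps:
m = -443 (m = -3 + (-54 + 43)*40 = -3 - 11*40 = -3 - 440 = -443)
((9073 + m) + 4868) - 1*42111 = ((9073 - 443) + 4868) - 1*42111 = (8630 + 4868) - 42111 = 13498 - 42111 = -28613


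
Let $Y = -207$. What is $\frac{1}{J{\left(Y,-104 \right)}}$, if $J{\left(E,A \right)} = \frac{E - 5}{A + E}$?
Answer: $\frac{311}{212} \approx 1.467$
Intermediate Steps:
$J{\left(E,A \right)} = \frac{-5 + E}{A + E}$
$\frac{1}{J{\left(Y,-104 \right)}} = \frac{1}{\frac{1}{-104 - 207} \left(-5 - 207\right)} = \frac{1}{\frac{1}{-311} \left(-212\right)} = \frac{1}{\left(- \frac{1}{311}\right) \left(-212\right)} = \frac{1}{\frac{212}{311}} = \frac{311}{212}$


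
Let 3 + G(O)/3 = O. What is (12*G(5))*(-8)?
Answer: -576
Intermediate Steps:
G(O) = -9 + 3*O
(12*G(5))*(-8) = (12*(-9 + 3*5))*(-8) = (12*(-9 + 15))*(-8) = (12*6)*(-8) = 72*(-8) = -576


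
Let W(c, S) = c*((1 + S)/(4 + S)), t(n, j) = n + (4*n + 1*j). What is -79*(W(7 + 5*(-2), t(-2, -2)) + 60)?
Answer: -35313/8 ≈ -4414.1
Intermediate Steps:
t(n, j) = j + 5*n (t(n, j) = n + (4*n + j) = n + (j + 4*n) = j + 5*n)
W(c, S) = c*(1 + S)/(4 + S) (W(c, S) = c*((1 + S)/(4 + S)) = c*(1 + S)/(4 + S))
-79*(W(7 + 5*(-2), t(-2, -2)) + 60) = -79*((7 + 5*(-2))*(1 + (-2 + 5*(-2)))/(4 + (-2 + 5*(-2))) + 60) = -79*((7 - 10)*(1 + (-2 - 10))/(4 + (-2 - 10)) + 60) = -79*(-3*(1 - 12)/(4 - 12) + 60) = -79*(-3*(-11)/(-8) + 60) = -79*(-3*(-⅛)*(-11) + 60) = -79*(-33/8 + 60) = -79*447/8 = -35313/8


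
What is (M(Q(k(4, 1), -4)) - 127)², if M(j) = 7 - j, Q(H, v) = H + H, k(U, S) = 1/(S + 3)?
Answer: 58081/4 ≈ 14520.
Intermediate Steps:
k(U, S) = 1/(3 + S)
Q(H, v) = 2*H
(M(Q(k(4, 1), -4)) - 127)² = ((7 - 2/(3 + 1)) - 127)² = ((7 - 2/4) - 127)² = ((7 - 1*½) - 127)² = ((7 - ½) - 127)² = (13/2 - 127)² = (-241/2)² = 58081/4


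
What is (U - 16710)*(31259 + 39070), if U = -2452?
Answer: -1347644298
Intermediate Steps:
(U - 16710)*(31259 + 39070) = (-2452 - 16710)*(31259 + 39070) = -19162*70329 = -1347644298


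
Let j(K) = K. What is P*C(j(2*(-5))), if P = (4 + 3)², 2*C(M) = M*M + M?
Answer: 2205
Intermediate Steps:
C(M) = M/2 + M²/2 (C(M) = (M*M + M)/2 = (M² + M)/2 = (M + M²)/2 = M/2 + M²/2)
P = 49 (P = 7² = 49)
P*C(j(2*(-5))) = 49*((2*(-5))*(1 + 2*(-5))/2) = 49*((½)*(-10)*(1 - 10)) = 49*((½)*(-10)*(-9)) = 49*45 = 2205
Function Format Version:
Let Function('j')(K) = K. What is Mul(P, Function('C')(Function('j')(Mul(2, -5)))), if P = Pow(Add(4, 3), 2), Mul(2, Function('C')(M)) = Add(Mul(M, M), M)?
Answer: 2205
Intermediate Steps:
Function('C')(M) = Add(Mul(Rational(1, 2), M), Mul(Rational(1, 2), Pow(M, 2))) (Function('C')(M) = Mul(Rational(1, 2), Add(Mul(M, M), M)) = Mul(Rational(1, 2), Add(Pow(M, 2), M)) = Mul(Rational(1, 2), Add(M, Pow(M, 2))) = Add(Mul(Rational(1, 2), M), Mul(Rational(1, 2), Pow(M, 2))))
P = 49 (P = Pow(7, 2) = 49)
Mul(P, Function('C')(Function('j')(Mul(2, -5)))) = Mul(49, Mul(Rational(1, 2), Mul(2, -5), Add(1, Mul(2, -5)))) = Mul(49, Mul(Rational(1, 2), -10, Add(1, -10))) = Mul(49, Mul(Rational(1, 2), -10, -9)) = Mul(49, 45) = 2205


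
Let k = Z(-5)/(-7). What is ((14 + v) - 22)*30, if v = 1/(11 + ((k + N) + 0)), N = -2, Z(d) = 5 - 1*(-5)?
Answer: -12510/53 ≈ -236.04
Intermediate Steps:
Z(d) = 10 (Z(d) = 5 + 5 = 10)
k = -10/7 (k = 10/(-7) = 10*(-⅐) = -10/7 ≈ -1.4286)
v = 7/53 (v = 1/(11 + ((-10/7 - 2) + 0)) = 1/(11 + (-24/7 + 0)) = 1/(11 - 24/7) = 1/(53/7) = 7/53 ≈ 0.13208)
((14 + v) - 22)*30 = ((14 + 7/53) - 22)*30 = (749/53 - 22)*30 = -417/53*30 = -12510/53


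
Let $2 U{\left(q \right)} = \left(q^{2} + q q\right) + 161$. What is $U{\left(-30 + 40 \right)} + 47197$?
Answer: $\frac{94755}{2} \approx 47378.0$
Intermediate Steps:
$U{\left(q \right)} = \frac{161}{2} + q^{2}$ ($U{\left(q \right)} = \frac{\left(q^{2} + q q\right) + 161}{2} = \frac{\left(q^{2} + q^{2}\right) + 161}{2} = \frac{2 q^{2} + 161}{2} = \frac{161 + 2 q^{2}}{2} = \frac{161}{2} + q^{2}$)
$U{\left(-30 + 40 \right)} + 47197 = \left(\frac{161}{2} + \left(-30 + 40\right)^{2}\right) + 47197 = \left(\frac{161}{2} + 10^{2}\right) + 47197 = \left(\frac{161}{2} + 100\right) + 47197 = \frac{361}{2} + 47197 = \frac{94755}{2}$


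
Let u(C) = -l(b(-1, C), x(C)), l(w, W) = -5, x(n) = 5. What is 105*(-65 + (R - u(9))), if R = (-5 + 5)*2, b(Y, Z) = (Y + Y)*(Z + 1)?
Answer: -7350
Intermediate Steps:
b(Y, Z) = 2*Y*(1 + Z) (b(Y, Z) = (2*Y)*(1 + Z) = 2*Y*(1 + Z))
R = 0 (R = 0*2 = 0)
u(C) = 5 (u(C) = -1*(-5) = 5)
105*(-65 + (R - u(9))) = 105*(-65 + (0 - 1*5)) = 105*(-65 + (0 - 5)) = 105*(-65 - 5) = 105*(-70) = -7350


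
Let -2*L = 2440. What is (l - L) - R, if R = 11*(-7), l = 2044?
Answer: 3341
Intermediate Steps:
L = -1220 (L = -½*2440 = -1220)
R = -77
(l - L) - R = (2044 - 1*(-1220)) - 1*(-77) = (2044 + 1220) + 77 = 3264 + 77 = 3341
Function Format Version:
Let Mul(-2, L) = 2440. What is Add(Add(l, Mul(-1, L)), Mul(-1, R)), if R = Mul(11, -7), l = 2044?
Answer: 3341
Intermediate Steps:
L = -1220 (L = Mul(Rational(-1, 2), 2440) = -1220)
R = -77
Add(Add(l, Mul(-1, L)), Mul(-1, R)) = Add(Add(2044, Mul(-1, -1220)), Mul(-1, -77)) = Add(Add(2044, 1220), 77) = Add(3264, 77) = 3341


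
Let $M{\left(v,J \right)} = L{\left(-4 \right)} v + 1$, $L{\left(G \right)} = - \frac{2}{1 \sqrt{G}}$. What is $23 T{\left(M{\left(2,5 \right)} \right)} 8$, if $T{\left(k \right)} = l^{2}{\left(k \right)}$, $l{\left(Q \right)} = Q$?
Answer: $-552 + 736 i \approx -552.0 + 736.0 i$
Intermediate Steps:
$L{\left(G \right)} = - \frac{2}{\sqrt{G}}$
$M{\left(v,J \right)} = 1 + i v$ ($M{\left(v,J \right)} = - \frac{2}{2 i} v + 1 = - 2 \left(- \frac{i}{2}\right) v + 1 = i v + 1 = 1 + i v$)
$T{\left(k \right)} = k^{2}$
$23 T{\left(M{\left(2,5 \right)} \right)} 8 = 23 \left(1 + i 2\right)^{2} \cdot 8 = 23 \left(1 + 2 i\right)^{2} \cdot 8 = 184 \left(1 + 2 i\right)^{2}$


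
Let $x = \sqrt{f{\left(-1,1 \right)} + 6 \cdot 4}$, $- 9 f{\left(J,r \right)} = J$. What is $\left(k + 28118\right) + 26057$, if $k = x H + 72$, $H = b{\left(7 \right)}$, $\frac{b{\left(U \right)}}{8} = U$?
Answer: $54247 + \frac{56 \sqrt{217}}{3} \approx 54522.0$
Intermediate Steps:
$b{\left(U \right)} = 8 U$
$H = 56$ ($H = 8 \cdot 7 = 56$)
$f{\left(J,r \right)} = - \frac{J}{9}$
$x = \frac{\sqrt{217}}{3}$ ($x = \sqrt{\left(- \frac{1}{9}\right) \left(-1\right) + 6 \cdot 4} = \sqrt{\frac{1}{9} + 24} = \sqrt{\frac{217}{9}} = \frac{\sqrt{217}}{3} \approx 4.9103$)
$k = 72 + \frac{56 \sqrt{217}}{3}$ ($k = \frac{\sqrt{217}}{3} \cdot 56 + 72 = \frac{56 \sqrt{217}}{3} + 72 = 72 + \frac{56 \sqrt{217}}{3} \approx 346.98$)
$\left(k + 28118\right) + 26057 = \left(\left(72 + \frac{56 \sqrt{217}}{3}\right) + 28118\right) + 26057 = \left(28190 + \frac{56 \sqrt{217}}{3}\right) + 26057 = 54247 + \frac{56 \sqrt{217}}{3}$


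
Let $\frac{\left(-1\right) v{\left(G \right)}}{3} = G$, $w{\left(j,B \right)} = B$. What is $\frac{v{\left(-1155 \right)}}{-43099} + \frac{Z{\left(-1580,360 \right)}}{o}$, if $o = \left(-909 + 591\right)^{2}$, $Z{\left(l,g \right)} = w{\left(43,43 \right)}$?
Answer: $- \frac{49791629}{622620468} \approx -0.079971$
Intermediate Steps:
$v{\left(G \right)} = - 3 G$
$Z{\left(l,g \right)} = 43$
$o = 101124$ ($o = \left(-318\right)^{2} = 101124$)
$\frac{v{\left(-1155 \right)}}{-43099} + \frac{Z{\left(-1580,360 \right)}}{o} = \frac{\left(-3\right) \left(-1155\right)}{-43099} + \frac{43}{101124} = 3465 \left(- \frac{1}{43099}\right) + 43 \cdot \frac{1}{101124} = - \frac{495}{6157} + \frac{43}{101124} = - \frac{49791629}{622620468}$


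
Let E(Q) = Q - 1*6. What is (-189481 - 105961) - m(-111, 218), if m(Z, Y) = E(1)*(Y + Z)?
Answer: -294907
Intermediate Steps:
E(Q) = -6 + Q (E(Q) = Q - 6 = -6 + Q)
m(Z, Y) = -5*Y - 5*Z (m(Z, Y) = (-6 + 1)*(Y + Z) = -5*(Y + Z) = -5*Y - 5*Z)
(-189481 - 105961) - m(-111, 218) = (-189481 - 105961) - (-5*218 - 5*(-111)) = -295442 - (-1090 + 555) = -295442 - 1*(-535) = -295442 + 535 = -294907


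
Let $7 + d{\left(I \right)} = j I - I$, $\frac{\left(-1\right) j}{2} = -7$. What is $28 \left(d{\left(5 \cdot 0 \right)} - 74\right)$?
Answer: $-2268$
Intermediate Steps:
$j = 14$ ($j = \left(-2\right) \left(-7\right) = 14$)
$d{\left(I \right)} = -7 + 13 I$ ($d{\left(I \right)} = -7 + \left(14 I - I\right) = -7 + 13 I$)
$28 \left(d{\left(5 \cdot 0 \right)} - 74\right) = 28 \left(\left(-7 + 13 \cdot 5 \cdot 0\right) - 74\right) = 28 \left(\left(-7 + 13 \cdot 0\right) - 74\right) = 28 \left(\left(-7 + 0\right) - 74\right) = 28 \left(-7 - 74\right) = 28 \left(-81\right) = -2268$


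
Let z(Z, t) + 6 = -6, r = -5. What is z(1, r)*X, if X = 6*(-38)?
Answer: 2736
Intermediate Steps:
z(Z, t) = -12 (z(Z, t) = -6 - 6 = -12)
X = -228
z(1, r)*X = -12*(-228) = 2736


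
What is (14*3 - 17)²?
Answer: 625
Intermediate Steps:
(14*3 - 17)² = (42 - 17)² = 25² = 625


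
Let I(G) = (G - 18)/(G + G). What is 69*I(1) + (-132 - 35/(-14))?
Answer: -716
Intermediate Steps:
I(G) = (-18 + G)/(2*G) (I(G) = (-18 + G)/((2*G)) = (-18 + G)*(1/(2*G)) = (-18 + G)/(2*G))
69*I(1) + (-132 - 35/(-14)) = 69*((½)*(-18 + 1)/1) + (-132 - 35/(-14)) = 69*((½)*1*(-17)) + (-132 - 35*(-1)/14) = 69*(-17/2) + (-132 - 1*(-5/2)) = -1173/2 + (-132 + 5/2) = -1173/2 - 259/2 = -716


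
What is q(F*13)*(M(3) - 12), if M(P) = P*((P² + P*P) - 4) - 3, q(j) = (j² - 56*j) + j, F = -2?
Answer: 56862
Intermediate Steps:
q(j) = j² - 55*j
M(P) = -3 + P*(-4 + 2*P²) (M(P) = P*((P² + P²) - 4) - 3 = P*(2*P² - 4) - 3 = P*(-4 + 2*P²) - 3 = -3 + P*(-4 + 2*P²))
q(F*13)*(M(3) - 12) = ((-2*13)*(-55 - 2*13))*((-3 - 4*3 + 2*3³) - 12) = (-26*(-55 - 26))*((-3 - 12 + 2*27) - 12) = (-26*(-81))*((-3 - 12 + 54) - 12) = 2106*(39 - 12) = 2106*27 = 56862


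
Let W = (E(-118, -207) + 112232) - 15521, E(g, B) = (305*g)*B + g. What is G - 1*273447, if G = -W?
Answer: -7819970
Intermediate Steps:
E(g, B) = g + 305*B*g (E(g, B) = 305*B*g + g = g + 305*B*g)
W = 7546523 (W = (-118*(1 + 305*(-207)) + 112232) - 15521 = (-118*(1 - 63135) + 112232) - 15521 = (-118*(-63134) + 112232) - 15521 = (7449812 + 112232) - 15521 = 7562044 - 15521 = 7546523)
G = -7546523 (G = -1*7546523 = -7546523)
G - 1*273447 = -7546523 - 1*273447 = -7546523 - 273447 = -7819970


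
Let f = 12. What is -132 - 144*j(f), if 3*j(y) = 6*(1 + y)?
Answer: -3876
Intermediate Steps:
j(y) = 2 + 2*y (j(y) = (6*(1 + y))/3 = (6 + 6*y)/3 = 2 + 2*y)
-132 - 144*j(f) = -132 - 144*(2 + 2*12) = -132 - 144*(2 + 24) = -132 - 144*26 = -132 - 3744 = -3876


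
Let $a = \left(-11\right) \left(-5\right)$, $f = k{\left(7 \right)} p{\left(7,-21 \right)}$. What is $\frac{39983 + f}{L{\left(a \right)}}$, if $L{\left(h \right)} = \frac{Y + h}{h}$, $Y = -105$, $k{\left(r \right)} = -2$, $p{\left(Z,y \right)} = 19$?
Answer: $- \frac{87879}{2} \approx -43940.0$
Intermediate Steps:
$f = -38$ ($f = \left(-2\right) 19 = -38$)
$a = 55$
$L{\left(h \right)} = \frac{-105 + h}{h}$
$\frac{39983 + f}{L{\left(a \right)}} = \frac{39983 - 38}{\frac{1}{55} \left(-105 + 55\right)} = \frac{39945}{\frac{1}{55} \left(-50\right)} = \frac{39945}{- \frac{10}{11}} = 39945 \left(- \frac{11}{10}\right) = - \frac{87879}{2}$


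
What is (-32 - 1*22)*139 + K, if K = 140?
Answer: -7366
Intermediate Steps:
(-32 - 1*22)*139 + K = (-32 - 1*22)*139 + 140 = (-32 - 22)*139 + 140 = -54*139 + 140 = -7506 + 140 = -7366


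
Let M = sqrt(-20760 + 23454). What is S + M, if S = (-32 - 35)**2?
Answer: 4489 + sqrt(2694) ≈ 4540.9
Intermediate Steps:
S = 4489 (S = (-67)**2 = 4489)
M = sqrt(2694) ≈ 51.904
S + M = 4489 + sqrt(2694)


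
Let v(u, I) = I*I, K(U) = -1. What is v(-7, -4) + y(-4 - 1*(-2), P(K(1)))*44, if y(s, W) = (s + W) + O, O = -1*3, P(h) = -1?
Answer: -248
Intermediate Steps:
v(u, I) = I²
O = -3
y(s, W) = -3 + W + s (y(s, W) = (s + W) - 3 = (W + s) - 3 = -3 + W + s)
v(-7, -4) + y(-4 - 1*(-2), P(K(1)))*44 = (-4)² + (-3 - 1 + (-4 - 1*(-2)))*44 = 16 + (-3 - 1 + (-4 + 2))*44 = 16 + (-3 - 1 - 2)*44 = 16 - 6*44 = 16 - 264 = -248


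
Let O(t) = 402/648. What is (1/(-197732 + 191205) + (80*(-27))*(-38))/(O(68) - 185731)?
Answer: -57859505172/130924316287 ≈ -0.44193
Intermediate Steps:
O(t) = 67/108 (O(t) = 402*(1/648) = 67/108)
(1/(-197732 + 191205) + (80*(-27))*(-38))/(O(68) - 185731) = (1/(-197732 + 191205) + (80*(-27))*(-38))/(67/108 - 185731) = (1/(-6527) - 2160*(-38))/(-20058881/108) = (-1/6527 + 82080)*(-108/20058881) = (535736159/6527)*(-108/20058881) = -57859505172/130924316287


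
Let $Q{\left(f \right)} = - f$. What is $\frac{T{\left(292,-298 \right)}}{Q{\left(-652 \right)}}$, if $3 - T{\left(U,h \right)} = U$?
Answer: $- \frac{289}{652} \approx -0.44325$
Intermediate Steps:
$T{\left(U,h \right)} = 3 - U$
$\frac{T{\left(292,-298 \right)}}{Q{\left(-652 \right)}} = \frac{3 - 292}{\left(-1\right) \left(-652\right)} = \frac{3 - 292}{652} = \left(-289\right) \frac{1}{652} = - \frac{289}{652}$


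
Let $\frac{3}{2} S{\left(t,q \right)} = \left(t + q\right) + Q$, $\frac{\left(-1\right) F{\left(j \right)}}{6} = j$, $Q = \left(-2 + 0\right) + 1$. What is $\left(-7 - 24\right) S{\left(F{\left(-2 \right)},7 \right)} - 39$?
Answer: $-411$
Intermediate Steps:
$Q = -1$ ($Q = -2 + 1 = -1$)
$F{\left(j \right)} = - 6 j$
$S{\left(t,q \right)} = - \frac{2}{3} + \frac{2 q}{3} + \frac{2 t}{3}$ ($S{\left(t,q \right)} = \frac{2 \left(\left(t + q\right) - 1\right)}{3} = \frac{2 \left(\left(q + t\right) - 1\right)}{3} = \frac{2 \left(-1 + q + t\right)}{3} = - \frac{2}{3} + \frac{2 q}{3} + \frac{2 t}{3}$)
$\left(-7 - 24\right) S{\left(F{\left(-2 \right)},7 \right)} - 39 = \left(-7 - 24\right) \left(- \frac{2}{3} + \frac{2}{3} \cdot 7 + \frac{2 \left(\left(-6\right) \left(-2\right)\right)}{3}\right) - 39 = \left(-7 - 24\right) \left(- \frac{2}{3} + \frac{14}{3} + \frac{2}{3} \cdot 12\right) - 39 = - 31 \left(- \frac{2}{3} + \frac{14}{3} + 8\right) - 39 = \left(-31\right) 12 - 39 = -372 - 39 = -411$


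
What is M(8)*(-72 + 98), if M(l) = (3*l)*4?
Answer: 2496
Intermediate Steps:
M(l) = 12*l
M(8)*(-72 + 98) = (12*8)*(-72 + 98) = 96*26 = 2496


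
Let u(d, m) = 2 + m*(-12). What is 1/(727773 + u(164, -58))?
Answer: 1/728471 ≈ 1.3727e-6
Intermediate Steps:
u(d, m) = 2 - 12*m
1/(727773 + u(164, -58)) = 1/(727773 + (2 - 12*(-58))) = 1/(727773 + (2 + 696)) = 1/(727773 + 698) = 1/728471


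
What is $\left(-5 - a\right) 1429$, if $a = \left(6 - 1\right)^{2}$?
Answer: $-42870$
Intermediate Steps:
$a = 25$ ($a = 5^{2} = 25$)
$\left(-5 - a\right) 1429 = \left(-5 - 25\right) 1429 = \left(-30\right) 1429 = -42870$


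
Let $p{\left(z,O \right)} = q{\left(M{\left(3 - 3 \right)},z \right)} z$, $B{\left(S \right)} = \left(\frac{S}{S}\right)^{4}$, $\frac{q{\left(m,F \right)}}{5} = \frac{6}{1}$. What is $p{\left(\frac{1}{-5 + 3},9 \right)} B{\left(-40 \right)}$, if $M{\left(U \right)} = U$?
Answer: $-15$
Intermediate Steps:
$q{\left(m,F \right)} = 30$ ($q{\left(m,F \right)} = 5 \cdot \frac{6}{1} = 5 \cdot 6 \cdot 1 = 5 \cdot 6 = 30$)
$B{\left(S \right)} = 1$ ($B{\left(S \right)} = 1^{4} = 1$)
$p{\left(z,O \right)} = 30 z$
$p{\left(\frac{1}{-5 + 3},9 \right)} B{\left(-40 \right)} = \frac{30}{-5 + 3} \cdot 1 = \frac{30}{-2} \cdot 1 = 30 \left(- \frac{1}{2}\right) 1 = \left(-15\right) 1 = -15$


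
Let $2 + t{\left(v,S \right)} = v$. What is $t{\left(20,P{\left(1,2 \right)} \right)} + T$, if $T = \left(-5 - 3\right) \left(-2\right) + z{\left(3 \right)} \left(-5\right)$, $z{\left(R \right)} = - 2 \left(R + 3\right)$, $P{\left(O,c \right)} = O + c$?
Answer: $94$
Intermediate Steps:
$t{\left(v,S \right)} = -2 + v$
$z{\left(R \right)} = -6 - 2 R$ ($z{\left(R \right)} = - 2 \left(3 + R\right) = -6 - 2 R$)
$T = 76$ ($T = \left(-5 - 3\right) \left(-2\right) + \left(-6 - 6\right) \left(-5\right) = \left(-8\right) \left(-2\right) + \left(-6 - 6\right) \left(-5\right) = 16 - -60 = 16 + 60 = 76$)
$t{\left(20,P{\left(1,2 \right)} \right)} + T = \left(-2 + 20\right) + 76 = 18 + 76 = 94$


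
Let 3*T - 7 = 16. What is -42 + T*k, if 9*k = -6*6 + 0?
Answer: -218/3 ≈ -72.667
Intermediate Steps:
k = -4 (k = (-6*6 + 0)/9 = (-36 + 0)/9 = (⅑)*(-36) = -4)
T = 23/3 (T = 7/3 + (⅓)*16 = 7/3 + 16/3 = 23/3 ≈ 7.6667)
-42 + T*k = -42 + (23/3)*(-4) = -42 - 92/3 = -218/3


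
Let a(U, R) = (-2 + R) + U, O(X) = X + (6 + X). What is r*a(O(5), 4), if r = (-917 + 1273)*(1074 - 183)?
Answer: 5709528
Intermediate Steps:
r = 317196 (r = 356*891 = 317196)
O(X) = 6 + 2*X
a(U, R) = -2 + R + U
r*a(O(5), 4) = 317196*(-2 + 4 + (6 + 2*5)) = 317196*(-2 + 4 + (6 + 10)) = 317196*(-2 + 4 + 16) = 317196*18 = 5709528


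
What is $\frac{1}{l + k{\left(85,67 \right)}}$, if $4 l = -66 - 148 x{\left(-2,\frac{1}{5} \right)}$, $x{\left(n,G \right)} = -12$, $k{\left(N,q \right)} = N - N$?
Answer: $\frac{2}{855} \approx 0.0023392$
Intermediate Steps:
$k{\left(N,q \right)} = 0$
$l = \frac{855}{2}$ ($l = \frac{-66 - -1776}{4} = \frac{-66 + 1776}{4} = \frac{1}{4} \cdot 1710 = \frac{855}{2} \approx 427.5$)
$\frac{1}{l + k{\left(85,67 \right)}} = \frac{1}{\frac{855}{2} + 0} = \frac{1}{\frac{855}{2}} = \frac{2}{855}$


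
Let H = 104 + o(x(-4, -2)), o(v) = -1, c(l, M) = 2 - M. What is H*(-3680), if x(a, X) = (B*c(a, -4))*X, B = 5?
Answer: -379040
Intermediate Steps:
x(a, X) = 30*X (x(a, X) = (5*(2 - 1*(-4)))*X = (5*(2 + 4))*X = (5*6)*X = 30*X)
H = 103 (H = 104 - 1 = 103)
H*(-3680) = 103*(-3680) = -379040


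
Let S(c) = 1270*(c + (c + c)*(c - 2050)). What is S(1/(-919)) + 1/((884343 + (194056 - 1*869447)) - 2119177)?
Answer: 9138647077647689/1613301536225 ≈ 5664.6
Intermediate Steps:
S(c) = 1270*c + 2540*c*(-2050 + c) (S(c) = 1270*(c + (2*c)*(-2050 + c)) = 1270*(c + 2*c*(-2050 + c)) = 1270*c + 2540*c*(-2050 + c))
S(1/(-919)) + 1/((884343 + (194056 - 1*869447)) - 2119177) = 1270*(-4099 + 2/(-919))/(-919) + 1/((884343 + (194056 - 1*869447)) - 2119177) = 1270*(-1/919)*(-4099 + 2*(-1/919)) + 1/((884343 + (194056 - 869447)) - 2119177) = 1270*(-1/919)*(-4099 - 2/919) + 1/((884343 - 675391) - 2119177) = 1270*(-1/919)*(-3766983/919) + 1/(208952 - 2119177) = 4784068410/844561 + 1/(-1910225) = 4784068410/844561 - 1/1910225 = 9138647077647689/1613301536225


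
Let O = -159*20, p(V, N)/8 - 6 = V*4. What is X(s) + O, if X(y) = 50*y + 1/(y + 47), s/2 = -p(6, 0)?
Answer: -11768941/433 ≈ -27180.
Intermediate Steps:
p(V, N) = 48 + 32*V (p(V, N) = 48 + 8*(V*4) = 48 + 8*(4*V) = 48 + 32*V)
O = -3180
s = -480 (s = 2*(-(48 + 32*6)) = 2*(-(48 + 192)) = 2*(-1*240) = 2*(-240) = -480)
X(y) = 1/(47 + y) + 50*y (X(y) = 50*y + 1/(47 + y) = 1/(47 + y) + 50*y)
X(s) + O = (1 + 50*(-480)² + 2350*(-480))/(47 - 480) - 3180 = (1 + 50*230400 - 1128000)/(-433) - 3180 = -(1 + 11520000 - 1128000)/433 - 3180 = -1/433*10392001 - 3180 = -10392001/433 - 3180 = -11768941/433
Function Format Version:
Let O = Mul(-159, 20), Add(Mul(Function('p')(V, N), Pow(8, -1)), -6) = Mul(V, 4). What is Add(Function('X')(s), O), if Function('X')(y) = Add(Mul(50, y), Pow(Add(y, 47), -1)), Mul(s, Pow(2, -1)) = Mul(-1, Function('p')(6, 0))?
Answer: Rational(-11768941, 433) ≈ -27180.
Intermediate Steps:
Function('p')(V, N) = Add(48, Mul(32, V)) (Function('p')(V, N) = Add(48, Mul(8, Mul(V, 4))) = Add(48, Mul(8, Mul(4, V))) = Add(48, Mul(32, V)))
O = -3180
s = -480 (s = Mul(2, Mul(-1, Add(48, Mul(32, 6)))) = Mul(2, Mul(-1, Add(48, 192))) = Mul(2, Mul(-1, 240)) = Mul(2, -240) = -480)
Function('X')(y) = Add(Pow(Add(47, y), -1), Mul(50, y)) (Function('X')(y) = Add(Mul(50, y), Pow(Add(47, y), -1)) = Add(Pow(Add(47, y), -1), Mul(50, y)))
Add(Function('X')(s), O) = Add(Mul(Pow(Add(47, -480), -1), Add(1, Mul(50, Pow(-480, 2)), Mul(2350, -480))), -3180) = Add(Mul(Pow(-433, -1), Add(1, Mul(50, 230400), -1128000)), -3180) = Add(Mul(Rational(-1, 433), Add(1, 11520000, -1128000)), -3180) = Add(Mul(Rational(-1, 433), 10392001), -3180) = Add(Rational(-10392001, 433), -3180) = Rational(-11768941, 433)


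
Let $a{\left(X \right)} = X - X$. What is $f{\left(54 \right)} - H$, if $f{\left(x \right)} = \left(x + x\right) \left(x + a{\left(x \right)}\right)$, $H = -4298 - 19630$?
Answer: $29760$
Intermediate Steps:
$a{\left(X \right)} = 0$
$H = -23928$
$f{\left(x \right)} = 2 x^{2}$ ($f{\left(x \right)} = \left(x + x\right) \left(x + 0\right) = 2 x x = 2 x^{2}$)
$f{\left(54 \right)} - H = 2 \cdot 54^{2} - -23928 = 2 \cdot 2916 + 23928 = 5832 + 23928 = 29760$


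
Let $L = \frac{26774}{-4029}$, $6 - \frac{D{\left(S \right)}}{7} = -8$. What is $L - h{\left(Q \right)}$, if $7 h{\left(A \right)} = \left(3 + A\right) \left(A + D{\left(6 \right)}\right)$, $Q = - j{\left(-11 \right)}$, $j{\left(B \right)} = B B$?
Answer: $- \frac{11122124}{28203} \approx -394.36$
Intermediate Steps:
$D{\left(S \right)} = 98$ ($D{\left(S \right)} = 42 - -56 = 42 + 56 = 98$)
$j{\left(B \right)} = B^{2}$
$Q = -121$ ($Q = - \left(-11\right)^{2} = \left(-1\right) 121 = -121$)
$L = - \frac{26774}{4029}$ ($L = 26774 \left(- \frac{1}{4029}\right) = - \frac{26774}{4029} \approx -6.6453$)
$h{\left(A \right)} = \frac{\left(3 + A\right) \left(98 + A\right)}{7}$ ($h{\left(A \right)} = \frac{\left(3 + A\right) \left(A + 98\right)}{7} = \frac{\left(3 + A\right) \left(98 + A\right)}{7}$)
$L - h{\left(Q \right)} = - \frac{26774}{4029} - \left(42 + \frac{\left(-121\right)^{2}}{7} + \frac{101}{7} \left(-121\right)\right) = - \frac{26774}{4029} - \left(42 + \frac{1}{7} \cdot 14641 - \frac{12221}{7}\right) = - \frac{26774}{4029} - \left(42 + \frac{14641}{7} - \frac{12221}{7}\right) = - \frac{26774}{4029} - \frac{2714}{7} = - \frac{11122124}{28203}$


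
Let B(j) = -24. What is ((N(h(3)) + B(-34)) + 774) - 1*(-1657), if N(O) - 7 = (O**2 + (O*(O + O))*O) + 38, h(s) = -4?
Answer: 2340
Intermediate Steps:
N(O) = 45 + O**2 + 2*O**3 (N(O) = 7 + ((O**2 + (O*(O + O))*O) + 38) = 7 + ((O**2 + (O*(2*O))*O) + 38) = 7 + ((O**2 + (2*O**2)*O) + 38) = 7 + ((O**2 + 2*O**3) + 38) = 7 + (38 + O**2 + 2*O**3) = 45 + O**2 + 2*O**3)
((N(h(3)) + B(-34)) + 774) - 1*(-1657) = (((45 + (-4)**2 + 2*(-4)**3) - 24) + 774) - 1*(-1657) = (((45 + 16 + 2*(-64)) - 24) + 774) + 1657 = (((45 + 16 - 128) - 24) + 774) + 1657 = ((-67 - 24) + 774) + 1657 = (-91 + 774) + 1657 = 683 + 1657 = 2340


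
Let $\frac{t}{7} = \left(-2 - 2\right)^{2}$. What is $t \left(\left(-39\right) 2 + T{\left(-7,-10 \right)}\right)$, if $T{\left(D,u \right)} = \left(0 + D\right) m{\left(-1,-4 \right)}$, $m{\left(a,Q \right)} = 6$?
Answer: $-13440$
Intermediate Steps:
$T{\left(D,u \right)} = 6 D$ ($T{\left(D,u \right)} = \left(0 + D\right) 6 = D 6 = 6 D$)
$t = 112$ ($t = 7 \left(-2 - 2\right)^{2} = 7 \left(-4\right)^{2} = 7 \cdot 16 = 112$)
$t \left(\left(-39\right) 2 + T{\left(-7,-10 \right)}\right) = 112 \left(\left(-39\right) 2 + 6 \left(-7\right)\right) = 112 \left(-78 - 42\right) = 112 \left(-120\right) = -13440$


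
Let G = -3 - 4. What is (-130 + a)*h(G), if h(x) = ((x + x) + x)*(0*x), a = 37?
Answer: 0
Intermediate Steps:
G = -7
h(x) = 0 (h(x) = (2*x + x)*0 = (3*x)*0 = 0)
(-130 + a)*h(G) = (-130 + 37)*0 = -93*0 = 0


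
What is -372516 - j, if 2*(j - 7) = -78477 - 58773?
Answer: -303898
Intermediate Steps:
j = -68618 (j = 7 + (-78477 - 58773)/2 = 7 + (½)*(-137250) = 7 - 68625 = -68618)
-372516 - j = -372516 - 1*(-68618) = -372516 + 68618 = -303898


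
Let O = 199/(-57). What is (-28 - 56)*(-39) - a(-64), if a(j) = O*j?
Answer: 173996/57 ≈ 3052.6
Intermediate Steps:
O = -199/57 (O = 199*(-1/57) = -199/57 ≈ -3.4912)
a(j) = -199*j/57
(-28 - 56)*(-39) - a(-64) = (-28 - 56)*(-39) - (-199)*(-64)/57 = -84*(-39) - 1*12736/57 = 3276 - 12736/57 = 173996/57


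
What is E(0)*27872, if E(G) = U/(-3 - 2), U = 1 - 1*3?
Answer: 55744/5 ≈ 11149.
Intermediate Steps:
U = -2 (U = 1 - 3 = -2)
E(G) = ⅖ (E(G) = -2/(-3 - 2) = -2/(-5) = -⅕*(-2) = ⅖)
E(0)*27872 = (⅖)*27872 = 55744/5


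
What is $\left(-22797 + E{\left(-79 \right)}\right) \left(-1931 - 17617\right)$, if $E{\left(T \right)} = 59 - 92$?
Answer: $446280840$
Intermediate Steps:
$E{\left(T \right)} = -33$
$\left(-22797 + E{\left(-79 \right)}\right) \left(-1931 - 17617\right) = \left(-22797 - 33\right) \left(-1931 - 17617\right) = \left(-22830\right) \left(-19548\right) = 446280840$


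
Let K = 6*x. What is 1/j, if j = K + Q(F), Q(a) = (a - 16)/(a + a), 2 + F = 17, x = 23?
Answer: 30/4139 ≈ 0.0072481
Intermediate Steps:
F = 15 (F = -2 + 17 = 15)
Q(a) = (-16 + a)/(2*a) (Q(a) = (-16 + a)/((2*a)) = (-16 + a)*(1/(2*a)) = (-16 + a)/(2*a))
K = 138 (K = 6*23 = 138)
j = 4139/30 (j = 138 + (½)*(-16 + 15)/15 = 138 + (½)*(1/15)*(-1) = 138 - 1/30 = 4139/30 ≈ 137.97)
1/j = 1/(4139/30) = 30/4139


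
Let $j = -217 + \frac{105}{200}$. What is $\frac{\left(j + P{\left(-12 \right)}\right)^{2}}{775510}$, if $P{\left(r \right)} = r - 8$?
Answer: $\frac{89472681}{1240816000} \approx 0.072108$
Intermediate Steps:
$P{\left(r \right)} = -8 + r$ ($P{\left(r \right)} = r - 8 = -8 + r$)
$j = - \frac{8659}{40}$ ($j = -217 + 105 \cdot \frac{1}{200} = -217 + \frac{21}{40} = - \frac{8659}{40} \approx -216.48$)
$\frac{\left(j + P{\left(-12 \right)}\right)^{2}}{775510} = \frac{\left(- \frac{8659}{40} - 20\right)^{2}}{775510} = \left(- \frac{8659}{40} - 20\right)^{2} \cdot \frac{1}{775510} = \left(- \frac{9459}{40}\right)^{2} \cdot \frac{1}{775510} = \frac{89472681}{1600} \cdot \frac{1}{775510} = \frac{89472681}{1240816000}$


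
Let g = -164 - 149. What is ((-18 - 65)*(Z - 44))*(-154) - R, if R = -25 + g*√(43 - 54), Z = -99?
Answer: -1827801 + 313*I*√11 ≈ -1.8278e+6 + 1038.1*I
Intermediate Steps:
g = -313
R = -25 - 313*I*√11 (R = -25 - 313*√(43 - 54) = -25 - 313*I*√11 ≈ -25.0 - 1038.1*I)
((-18 - 65)*(Z - 44))*(-154) - R = ((-18 - 65)*(-99 - 44))*(-154) - (-25 - 313*I*√11) = -83*(-143)*(-154) + (25 + 313*I*√11) = 11869*(-154) + (25 + 313*I*√11) = -1827826 + (25 + 313*I*√11) = -1827801 + 313*I*√11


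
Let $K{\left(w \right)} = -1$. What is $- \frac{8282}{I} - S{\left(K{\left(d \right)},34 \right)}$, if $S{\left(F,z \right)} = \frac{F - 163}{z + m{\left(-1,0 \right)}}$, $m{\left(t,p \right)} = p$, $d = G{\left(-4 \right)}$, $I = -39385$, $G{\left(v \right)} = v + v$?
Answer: $\frac{3370364}{669545} \approx 5.0338$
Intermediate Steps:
$G{\left(v \right)} = 2 v$
$d = -8$ ($d = 2 \left(-4\right) = -8$)
$S{\left(F,z \right)} = \frac{-163 + F}{z}$ ($S{\left(F,z \right)} = \frac{F - 163}{z + 0} = \frac{-163 + F}{z}$)
$- \frac{8282}{I} - S{\left(K{\left(d \right)},34 \right)} = - \frac{8282}{-39385} - \frac{-163 - 1}{34} = \left(-8282\right) \left(- \frac{1}{39385}\right) - \frac{1}{34} \left(-164\right) = \frac{8282}{39385} - - \frac{82}{17} = \frac{8282}{39385} + \frac{82}{17} = \frac{3370364}{669545}$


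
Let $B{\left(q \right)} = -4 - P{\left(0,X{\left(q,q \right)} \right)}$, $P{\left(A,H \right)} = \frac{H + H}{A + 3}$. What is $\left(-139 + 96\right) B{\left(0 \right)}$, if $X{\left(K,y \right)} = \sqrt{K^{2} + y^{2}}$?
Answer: $172$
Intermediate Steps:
$P{\left(A,H \right)} = \frac{2 H}{3 + A}$
$B{\left(q \right)} = -4 - \frac{2 \sqrt{2} \sqrt{q^{2}}}{3}$ ($B{\left(q \right)} = -4 - \frac{2 \sqrt{q^{2} + q^{2}}}{3 + 0} = -4 - \frac{2 \sqrt{2 q^{2}}}{3} = -4 - 2 \sqrt{2} \sqrt{q^{2}} \cdot \frac{1}{3} = -4 - \frac{2 \sqrt{2} \sqrt{q^{2}}}{3}$)
$\left(-139 + 96\right) B{\left(0 \right)} = \left(-139 + 96\right) \left(-4 - \frac{2 \sqrt{2} \sqrt{0^{2}}}{3}\right) = - 43 \left(-4 - \frac{2 \sqrt{2} \sqrt{0}}{3}\right) = - 43 \left(-4 - \frac{2}{3} \sqrt{2} \cdot 0\right) = - 43 \left(-4 + 0\right) = \left(-43\right) \left(-4\right) = 172$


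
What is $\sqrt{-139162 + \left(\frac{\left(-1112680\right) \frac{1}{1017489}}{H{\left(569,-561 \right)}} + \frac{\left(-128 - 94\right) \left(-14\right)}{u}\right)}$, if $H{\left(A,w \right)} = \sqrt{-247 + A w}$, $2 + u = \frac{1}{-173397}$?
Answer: $\frac{\sqrt{-14430631597218479701845492817435830 + 1404207773988129745939875 i \sqrt{19966}}}{320236577808015} \approx 2.5789 \cdot 10^{-6} + 375.12 i$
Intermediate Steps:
$u = - \frac{346795}{173397}$ ($u = -2 + \frac{1}{-173397} = -2 - \frac{1}{173397} = - \frac{346795}{173397} \approx -2.0$)
$\sqrt{-139162 + \left(\frac{\left(-1112680\right) \frac{1}{1017489}}{H{\left(569,-561 \right)}} + \frac{\left(-128 - 94\right) \left(-14\right)}{u}\right)} = \sqrt{-139162 + \left(\frac{\left(-1112680\right) \frac{1}{1017489}}{\sqrt{-247 + 569 \left(-561\right)}} + \frac{\left(-128 - 94\right) \left(-14\right)}{- \frac{346795}{173397}}\right)} = \sqrt{-139162 + \left(\frac{\left(-1112680\right) \frac{1}{1017489}}{\sqrt{-247 - 319209}} + \left(-222\right) \left(-14\right) \left(- \frac{173397}{346795}\right)\right)} = \sqrt{-139162 + \left(- \frac{1112680}{1017489 \sqrt{-319456}} + 3108 \left(- \frac{173397}{346795}\right)\right)} = \sqrt{-139162 - \left(\frac{538917876}{346795} + \frac{1112680}{1017489 \cdot 4 i \sqrt{19966}}\right)} = \sqrt{-139162 - \left(\frac{538917876}{346795} + \frac{1112680 \left(- \frac{i \sqrt{19966}}{79864}\right)}{1017489}\right)} = \sqrt{-139162 - \left(\frac{538917876}{346795} - \frac{139085 i \sqrt{19966}}{10157592687}\right)} = \sqrt{- \frac{48799603666}{346795} + \frac{139085 i \sqrt{19966}}{10157592687}}$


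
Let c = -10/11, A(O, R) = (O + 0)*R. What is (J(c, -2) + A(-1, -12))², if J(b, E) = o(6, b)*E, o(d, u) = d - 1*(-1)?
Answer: 4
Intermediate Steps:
o(d, u) = 1 + d (o(d, u) = d + 1 = 1 + d)
A(O, R) = O*R
c = -10/11 (c = -10*1/11 = -10/11 ≈ -0.90909)
J(b, E) = 7*E (J(b, E) = (1 + 6)*E = 7*E)
(J(c, -2) + A(-1, -12))² = (7*(-2) - 1*(-12))² = (-14 + 12)² = (-2)² = 4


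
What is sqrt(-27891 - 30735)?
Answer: 3*I*sqrt(6514) ≈ 242.13*I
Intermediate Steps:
sqrt(-27891 - 30735) = sqrt(-58626) = 3*I*sqrt(6514)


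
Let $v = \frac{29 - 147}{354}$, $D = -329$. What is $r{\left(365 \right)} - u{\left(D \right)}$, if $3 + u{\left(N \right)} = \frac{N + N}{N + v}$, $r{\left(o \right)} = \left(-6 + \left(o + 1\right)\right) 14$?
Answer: $\frac{2490255}{494} \approx 5041.0$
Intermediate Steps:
$r{\left(o \right)} = -70 + 14 o$ ($r{\left(o \right)} = \left(-6 + \left(1 + o\right)\right) 14 = \left(-5 + o\right) 14 = -70 + 14 o$)
$v = - \frac{1}{3}$ ($v = \left(-118\right) \frac{1}{354} = - \frac{1}{3} \approx -0.33333$)
$u{\left(N \right)} = -3 + \frac{2 N}{- \frac{1}{3} + N}$ ($u{\left(N \right)} = -3 + \frac{N + N}{N - \frac{1}{3}} = -3 + \frac{2 N}{- \frac{1}{3} + N}$)
$r{\left(365 \right)} - u{\left(D \right)} = \left(-70 + 14 \cdot 365\right) - \frac{3 \left(1 - -329\right)}{-1 + 3 \left(-329\right)} = \left(-70 + 5110\right) - \frac{3 \left(1 + 329\right)}{-1 - 987} = 5040 - 3 \frac{1}{-988} \cdot 330 = 5040 - 3 \left(- \frac{1}{988}\right) 330 = 5040 - - \frac{495}{494} = 5040 + \frac{495}{494} = \frac{2490255}{494}$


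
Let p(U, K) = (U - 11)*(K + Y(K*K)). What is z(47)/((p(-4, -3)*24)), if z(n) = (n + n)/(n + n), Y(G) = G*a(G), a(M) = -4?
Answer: 1/14040 ≈ 7.1225e-5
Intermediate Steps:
Y(G) = -4*G (Y(G) = G*(-4) = -4*G)
z(n) = 1 (z(n) = (2*n)/((2*n)) = (2*n)*(1/(2*n)) = 1)
p(U, K) = (-11 + U)*(K - 4*K²) (p(U, K) = (U - 11)*(K - 4*K*K) = (-11 + U)*(K - 4*K²))
z(47)/((p(-4, -3)*24)) = 1/(-3*(-11 - 4 + 44*(-3) - 4*(-3)*(-4))*24) = 1/(-3*(-11 - 4 - 132 - 48)*24) = 1/(-3*(-195)*24) = 1/(585*24) = 1/14040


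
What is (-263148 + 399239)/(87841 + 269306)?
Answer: 136091/357147 ≈ 0.38105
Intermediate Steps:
(-263148 + 399239)/(87841 + 269306) = 136091/357147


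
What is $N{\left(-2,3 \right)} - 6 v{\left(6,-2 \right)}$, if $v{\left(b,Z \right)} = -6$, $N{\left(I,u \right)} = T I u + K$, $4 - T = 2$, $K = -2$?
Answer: $22$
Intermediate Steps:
$T = 2$ ($T = 4 - 2 = 2$)
$N{\left(I,u \right)} = -2 + 2 I u$ ($N{\left(I,u \right)} = 2 I u - 2 = -2 + 2 I u$)
$N{\left(-2,3 \right)} - 6 v{\left(6,-2 \right)} = \left(-2 + 2 \left(-2\right) 3\right) - -36 = \left(-2 - 12\right) + 36 = -14 + 36 = 22$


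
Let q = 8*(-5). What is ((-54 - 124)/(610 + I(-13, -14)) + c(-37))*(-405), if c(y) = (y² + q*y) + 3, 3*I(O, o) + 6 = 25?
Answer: -2135489670/1849 ≈ -1.1549e+6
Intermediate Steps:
I(O, o) = 19/3 (I(O, o) = -2 + (⅓)*25 = -2 + 25/3 = 19/3)
q = -40
c(y) = 3 + y² - 40*y (c(y) = (y² - 40*y) + 3 = 3 + y² - 40*y)
((-54 - 124)/(610 + I(-13, -14)) + c(-37))*(-405) = ((-54 - 124)/(610 + 19/3) + (3 + (-37)² - 40*(-37)))*(-405) = (-178/1849/3 + (3 + 1369 + 1480))*(-405) = (-178*3/1849 + 2852)*(-405) = (-534/1849 + 2852)*(-405) = (5272814/1849)*(-405) = -2135489670/1849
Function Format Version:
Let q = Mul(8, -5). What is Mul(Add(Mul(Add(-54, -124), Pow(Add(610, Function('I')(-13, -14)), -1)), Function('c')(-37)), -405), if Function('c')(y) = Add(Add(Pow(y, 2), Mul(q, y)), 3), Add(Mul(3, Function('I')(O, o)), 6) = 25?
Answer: Rational(-2135489670, 1849) ≈ -1.1549e+6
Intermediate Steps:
Function('I')(O, o) = Rational(19, 3) (Function('I')(O, o) = Add(-2, Mul(Rational(1, 3), 25)) = Add(-2, Rational(25, 3)) = Rational(19, 3))
q = -40
Function('c')(y) = Add(3, Pow(y, 2), Mul(-40, y)) (Function('c')(y) = Add(Add(Pow(y, 2), Mul(-40, y)), 3) = Add(3, Pow(y, 2), Mul(-40, y)))
Mul(Add(Mul(Add(-54, -124), Pow(Add(610, Function('I')(-13, -14)), -1)), Function('c')(-37)), -405) = Mul(Add(Mul(Add(-54, -124), Pow(Add(610, Rational(19, 3)), -1)), Add(3, Pow(-37, 2), Mul(-40, -37))), -405) = Mul(Add(Mul(-178, Pow(Rational(1849, 3), -1)), Add(3, 1369, 1480)), -405) = Mul(Add(Mul(-178, Rational(3, 1849)), 2852), -405) = Mul(Add(Rational(-534, 1849), 2852), -405) = Mul(Rational(5272814, 1849), -405) = Rational(-2135489670, 1849)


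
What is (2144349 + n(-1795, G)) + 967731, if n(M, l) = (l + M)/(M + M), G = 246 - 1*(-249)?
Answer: 1117236850/359 ≈ 3.1121e+6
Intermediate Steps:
G = 495 (G = 246 + 249 = 495)
n(M, l) = (M + l)/(2*M) (n(M, l) = (M + l)/((2*M)) = (M + l)*(1/(2*M)) = (M + l)/(2*M))
(2144349 + n(-1795, G)) + 967731 = (2144349 + (½)*(-1795 + 495)/(-1795)) + 967731 = (2144349 + (½)*(-1/1795)*(-1300)) + 967731 = (2144349 + 130/359) + 967731 = 769821421/359 + 967731 = 1117236850/359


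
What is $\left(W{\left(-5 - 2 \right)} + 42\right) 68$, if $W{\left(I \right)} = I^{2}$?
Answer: $6188$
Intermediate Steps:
$\left(W{\left(-5 - 2 \right)} + 42\right) 68 = \left(\left(-5 - 2\right)^{2} + 42\right) 68 = \left(\left(-7\right)^{2} + 42\right) 68 = \left(49 + 42\right) 68 = 91 \cdot 68 = 6188$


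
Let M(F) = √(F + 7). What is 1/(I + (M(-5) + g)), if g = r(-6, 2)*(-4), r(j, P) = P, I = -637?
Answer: -645/416023 - √2/416023 ≈ -0.0015538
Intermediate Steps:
M(F) = √(7 + F)
g = -8 (g = 2*(-4) = -8)
1/(I + (M(-5) + g)) = 1/(-637 + (√(7 - 5) - 8)) = 1/(-637 + (√2 - 8)) = 1/(-637 + (-8 + √2)) = 1/(-645 + √2)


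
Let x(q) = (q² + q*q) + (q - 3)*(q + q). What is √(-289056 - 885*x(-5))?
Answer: I*√404106 ≈ 635.69*I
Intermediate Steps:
x(q) = 2*q² + 2*q*(-3 + q) (x(q) = (q² + q²) + (-3 + q)*(2*q) = 2*q² + 2*q*(-3 + q))
√(-289056 - 885*x(-5)) = √(-289056 - 1770*(-5)*(-3 + 2*(-5))) = √(-289056 - 1770*(-5)*(-3 - 10)) = √(-289056 - 1770*(-5)*(-13)) = √(-289056 - 885*130) = √(-289056 - 115050) = √(-404106) = I*√404106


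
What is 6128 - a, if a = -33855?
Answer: 39983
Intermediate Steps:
6128 - a = 6128 - 1*(-33855) = 6128 + 33855 = 39983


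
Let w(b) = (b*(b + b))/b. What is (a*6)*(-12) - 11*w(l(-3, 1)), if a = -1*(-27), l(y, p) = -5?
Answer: -1834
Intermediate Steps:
a = 27
w(b) = 2*b (w(b) = (b*(2*b))/b = (2*b²)/b = 2*b)
(a*6)*(-12) - 11*w(l(-3, 1)) = (27*6)*(-12) - 22*(-5) = 162*(-12) - 11*(-10) = -1944 + 110 = -1834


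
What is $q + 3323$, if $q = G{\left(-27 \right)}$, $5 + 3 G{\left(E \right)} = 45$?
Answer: $\frac{10009}{3} \approx 3336.3$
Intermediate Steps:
$G{\left(E \right)} = \frac{40}{3}$ ($G{\left(E \right)} = - \frac{5}{3} + \frac{1}{3} \cdot 45 = - \frac{5}{3} + 15 = \frac{40}{3}$)
$q = \frac{40}{3} \approx 13.333$
$q + 3323 = \frac{40}{3} + 3323 = \frac{10009}{3}$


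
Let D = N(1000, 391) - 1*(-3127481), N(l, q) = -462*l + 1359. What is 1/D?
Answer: 1/2666840 ≈ 3.7498e-7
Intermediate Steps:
N(l, q) = 1359 - 462*l
D = 2666840 (D = (1359 - 462*1000) - 1*(-3127481) = (1359 - 462000) + 3127481 = -460641 + 3127481 = 2666840)
1/D = 1/2666840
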